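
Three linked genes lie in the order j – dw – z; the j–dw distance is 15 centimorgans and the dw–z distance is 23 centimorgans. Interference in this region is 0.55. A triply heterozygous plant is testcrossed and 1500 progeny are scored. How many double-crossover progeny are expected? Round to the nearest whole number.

23

Map distances give recombination frequencies of 0.150 and 0.230 for the two intervals.
With interference 0.55 (so coincidence = 0.45), expected double-crossover frequency = 0.150 × 0.230 × 0.45 = 0.01553.
Expected number = 0.01553 × 1500 = 23.29 ≈ 23.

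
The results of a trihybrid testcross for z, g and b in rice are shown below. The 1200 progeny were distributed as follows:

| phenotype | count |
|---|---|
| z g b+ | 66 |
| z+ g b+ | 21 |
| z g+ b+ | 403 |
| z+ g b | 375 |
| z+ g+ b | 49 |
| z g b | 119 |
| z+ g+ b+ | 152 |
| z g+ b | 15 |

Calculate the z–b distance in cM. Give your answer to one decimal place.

The two most frequent reciprocal classes, z g+ b+ and z+ g b, are the parental types, so the F1 was z g+ b+ / z+ g b.
The two rarest classes, z g+ b and z+ g b+, are the double crossovers. Comparing them with the parentals, only the b allele has switched, so b is the middle locus and the order is z – b – g.
Crossovers in the z–b interval produce the single-crossover classes z+ g+ b+ and z g b (152 + 119 = 271) plus the double crossovers (36).
RF(z–b) = (271 + 36) / 1200 = 307/1200 = 0.2558 → 25.6 cM.

25.6 cM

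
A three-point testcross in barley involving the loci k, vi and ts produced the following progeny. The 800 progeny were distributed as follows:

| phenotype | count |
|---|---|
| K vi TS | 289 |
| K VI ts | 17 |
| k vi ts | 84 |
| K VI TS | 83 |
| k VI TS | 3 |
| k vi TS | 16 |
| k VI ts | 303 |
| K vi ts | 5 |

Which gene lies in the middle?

The two most frequent reciprocal classes, K vi TS and k VI ts, are the parental types, so the F1 was K vi TS / k VI ts.
The two rarest classes, K vi ts and k VI TS, are the double crossovers. Comparing them with the parentals, only the ts allele has switched, so ts is the middle locus and the order is k – ts – vi.

ts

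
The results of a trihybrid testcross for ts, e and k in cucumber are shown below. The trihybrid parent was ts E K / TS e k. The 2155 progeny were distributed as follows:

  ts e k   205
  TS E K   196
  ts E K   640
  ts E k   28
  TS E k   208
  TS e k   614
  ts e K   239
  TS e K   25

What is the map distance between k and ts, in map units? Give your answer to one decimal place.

The two rarest classes, ts E k and TS e K, are the double crossovers. Comparing them with the parentals, only the k allele has switched, so k is the middle locus and the order is ts – k – e.
Crossovers in the ts–k interval produce the single-crossover classes TS E K and ts e k (196 + 205 = 401) plus the double crossovers (53).
RF(ts–k) = (401 + 53) / 2155 = 454/2155 = 0.2107 → 21.1 map units.

21.1 map units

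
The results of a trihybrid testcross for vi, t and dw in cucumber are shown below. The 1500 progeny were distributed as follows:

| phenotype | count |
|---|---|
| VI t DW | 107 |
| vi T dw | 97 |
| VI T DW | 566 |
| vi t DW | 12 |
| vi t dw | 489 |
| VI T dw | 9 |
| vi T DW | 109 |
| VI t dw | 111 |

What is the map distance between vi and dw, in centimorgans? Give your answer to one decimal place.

16.1 centimorgans

The two most frequent reciprocal classes, VI T DW and vi t dw, are the parental types, so the F1 was VI T DW / vi t dw.
The two rarest classes, VI T dw and vi t DW, are the double crossovers. Comparing them with the parentals, only the dw allele has switched, so dw is the middle locus and the order is t – dw – vi.
Crossovers in the dw–vi interval produce the single-crossover classes vi T DW and VI t dw (109 + 111 = 220) plus the double crossovers (21).
RF(dw–vi) = (220 + 21) / 1500 = 241/1500 = 0.1607 → 16.1 centimorgans.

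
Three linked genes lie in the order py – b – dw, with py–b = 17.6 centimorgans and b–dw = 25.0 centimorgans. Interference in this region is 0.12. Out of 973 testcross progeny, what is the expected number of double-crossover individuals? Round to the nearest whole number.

38

Map distances give recombination frequencies of 0.176 and 0.250 for the two intervals.
With interference 0.12 (so coincidence = 0.88), expected double-crossover frequency = 0.176 × 0.250 × 0.88 = 0.03872.
Expected number = 0.03872 × 973 = 37.67 ≈ 38.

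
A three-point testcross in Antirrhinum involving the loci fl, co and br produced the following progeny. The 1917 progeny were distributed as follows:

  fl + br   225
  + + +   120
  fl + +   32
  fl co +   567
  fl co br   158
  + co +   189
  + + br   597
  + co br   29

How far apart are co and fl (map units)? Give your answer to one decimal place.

24.8 map units

The two most frequent reciprocal classes, + + br and fl co +, are the parental types, so the F1 was + + br / fl co +.
The two rarest classes, + co br and fl + +, are the double crossovers. Comparing them with the parentals, only the co allele has switched, so co is the middle locus and the order is fl – co – br.
Crossovers in the fl–co interval produce the single-crossover classes fl + br and + co + (225 + 189 = 414) plus the double crossovers (61).
RF(fl–co) = (414 + 61) / 1917 = 475/1917 = 0.2478 → 24.8 map units.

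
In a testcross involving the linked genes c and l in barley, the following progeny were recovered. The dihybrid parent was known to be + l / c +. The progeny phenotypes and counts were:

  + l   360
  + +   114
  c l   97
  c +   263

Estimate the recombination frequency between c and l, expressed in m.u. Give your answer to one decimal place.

The recombinant classes are + + and c l: 114 + 97 = 211.
Recombination frequency = 211/834 = 0.2530 ≈ 25.3%, i.e. 25.3 m.u.

25.3 m.u.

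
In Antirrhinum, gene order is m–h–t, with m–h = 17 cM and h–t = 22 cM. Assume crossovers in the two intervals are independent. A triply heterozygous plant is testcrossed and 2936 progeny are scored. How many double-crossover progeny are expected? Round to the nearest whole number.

Map distances give recombination frequencies of 0.170 and 0.220 for the two intervals.
With no interference, expected double-crossover frequency = 0.170 × 0.220 = 0.03740.
Expected number = 0.03740 × 2936 = 109.81 ≈ 110.

110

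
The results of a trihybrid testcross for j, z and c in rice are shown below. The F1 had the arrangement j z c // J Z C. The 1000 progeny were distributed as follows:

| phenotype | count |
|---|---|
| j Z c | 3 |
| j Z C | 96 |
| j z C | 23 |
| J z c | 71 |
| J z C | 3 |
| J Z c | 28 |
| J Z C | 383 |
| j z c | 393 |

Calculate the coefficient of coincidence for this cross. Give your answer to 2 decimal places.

The two rarest classes, j Z c and J z C, are the double crossovers. Comparing them with the parentals, only the z allele has switched, so z is the middle locus and the order is j – z – c.
j–z: (167 + 6)/1000 = 0.1730; z–c: (51 + 6)/1000 = 0.0570.
Expected DCO frequency = 0.1730 × 0.0570 ≈ 0.00986; observed = 6/1000 ≈ 0.00600.
Coefficient of coincidence = 0.00600/0.00986 ≈ 0.61.

0.61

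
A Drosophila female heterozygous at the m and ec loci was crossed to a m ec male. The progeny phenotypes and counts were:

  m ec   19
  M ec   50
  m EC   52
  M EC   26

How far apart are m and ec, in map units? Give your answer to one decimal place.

The two most frequent classes, M ec (50) and m EC (52), are the parental types, so the F1 was M ec / m EC.
The recombinant classes are M EC and m ec: 26 + 19 = 45.
Recombination frequency = 45/147 = 0.3061 ≈ 30.6%, i.e. 30.6 map units.

30.6 map units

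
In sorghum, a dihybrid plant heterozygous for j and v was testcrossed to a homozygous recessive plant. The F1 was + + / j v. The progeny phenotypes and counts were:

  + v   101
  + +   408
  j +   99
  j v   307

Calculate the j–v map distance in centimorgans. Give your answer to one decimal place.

21.9 centimorgans

The recombinant classes are + v and j +: 101 + 99 = 200.
Recombination frequency = 200/915 = 0.2186 ≈ 21.9%, i.e. 21.9 centimorgans.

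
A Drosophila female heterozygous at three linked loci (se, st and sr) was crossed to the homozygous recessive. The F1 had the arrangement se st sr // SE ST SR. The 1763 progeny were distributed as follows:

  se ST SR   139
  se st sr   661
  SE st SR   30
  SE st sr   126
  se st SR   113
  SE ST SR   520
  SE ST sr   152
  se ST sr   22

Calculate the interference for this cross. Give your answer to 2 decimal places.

0.09

The two rarest classes, se ST sr and SE st SR, are the double crossovers. Comparing them with the parentals, only the st allele has switched, so st is the middle locus and the order is sr – st – se.
sr–st: (265 + 52)/1763 = 0.1798; st–se: (265 + 52)/1763 = 0.1798.
Expected DCO frequency = 0.1798 × 0.1798 ≈ 0.03233; observed = 52/1763 ≈ 0.02950.
Coefficient of coincidence = 0.02950/0.03233 ≈ 0.91; interference = 1 − 0.91 = 0.09.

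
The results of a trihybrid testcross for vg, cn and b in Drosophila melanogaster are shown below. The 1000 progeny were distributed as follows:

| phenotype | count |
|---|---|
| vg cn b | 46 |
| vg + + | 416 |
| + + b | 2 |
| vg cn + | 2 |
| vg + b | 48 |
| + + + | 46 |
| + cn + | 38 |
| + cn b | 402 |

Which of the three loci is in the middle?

cn

The two most frequent reciprocal classes, + cn b and vg + +, are the parental types, so the F1 was + cn b / vg + +.
The two rarest classes, + + b and vg cn +, are the double crossovers. Comparing them with the parentals, only the cn allele has switched, so cn is the middle locus and the order is b – cn – vg.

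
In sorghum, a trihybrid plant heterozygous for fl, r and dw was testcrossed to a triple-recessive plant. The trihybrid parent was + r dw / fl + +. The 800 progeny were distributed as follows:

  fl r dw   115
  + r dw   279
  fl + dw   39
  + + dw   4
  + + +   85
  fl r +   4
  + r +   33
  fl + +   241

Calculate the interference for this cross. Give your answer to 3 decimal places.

0.615

The two rarest classes, + + dw and fl r +, are the double crossovers. Comparing them with the parentals, only the r allele has switched, so r is the middle locus and the order is fl – r – dw.
fl–r: (200 + 8)/800 = 0.2600; r–dw: (72 + 8)/800 = 0.1000.
Expected DCO frequency = 0.2600 × 0.1000 ≈ 0.02600; observed = 8/800 ≈ 0.01000.
Coefficient of coincidence = 0.01000/0.02600 ≈ 0.385; interference = 1 − 0.385 = 0.615.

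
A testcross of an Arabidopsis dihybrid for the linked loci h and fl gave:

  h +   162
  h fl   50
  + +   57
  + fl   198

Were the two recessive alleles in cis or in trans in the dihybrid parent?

The two most frequent classes are + fl (198) and h + (162); these are the parental (non-recombinant) types.
So the F1 carried + fl on one chromosome and h + on the other — the recessive alleles are on opposite chromosomes (trans / repulsion).

trans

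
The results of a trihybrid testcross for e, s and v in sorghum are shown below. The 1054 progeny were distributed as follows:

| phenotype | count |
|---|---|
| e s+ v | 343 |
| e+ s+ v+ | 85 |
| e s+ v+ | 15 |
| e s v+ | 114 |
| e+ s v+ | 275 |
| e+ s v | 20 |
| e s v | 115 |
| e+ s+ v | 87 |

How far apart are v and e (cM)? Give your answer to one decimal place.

22.4 cM

The two most frequent reciprocal classes, e s+ v and e+ s v+, are the parental types, so the F1 was e s+ v / e+ s v+.
The two rarest classes, e s+ v+ and e+ s v, are the double crossovers. Comparing them with the parentals, only the v allele has switched, so v is the middle locus and the order is s – v – e.
Crossovers in the v–e interval produce the single-crossover classes e+ s+ v and e s v+ (87 + 114 = 201) plus the double crossovers (35).
RF(v–e) = (201 + 35) / 1054 = 236/1054 = 0.2239 → 22.4 cM.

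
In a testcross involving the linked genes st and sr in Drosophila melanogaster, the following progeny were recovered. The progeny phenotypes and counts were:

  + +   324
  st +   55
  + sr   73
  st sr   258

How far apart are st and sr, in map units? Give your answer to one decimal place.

18.0 map units

The two most frequent classes, + + (324) and st sr (258), are the parental types, so the F1 was + + / st sr.
The recombinant classes are + sr and st +: 73 + 55 = 128.
Recombination frequency = 128/710 = 0.1803 ≈ 18.0%, i.e. 18.0 map units.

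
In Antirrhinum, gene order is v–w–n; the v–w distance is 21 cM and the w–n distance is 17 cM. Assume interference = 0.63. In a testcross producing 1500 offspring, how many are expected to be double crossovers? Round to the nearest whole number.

20

Map distances give recombination frequencies of 0.210 and 0.170 for the two intervals.
With interference 0.63 (so coincidence = 0.37), expected double-crossover frequency = 0.210 × 0.170 × 0.37 = 0.01321.
Expected number = 0.01321 × 1500 = 19.81 ≈ 20.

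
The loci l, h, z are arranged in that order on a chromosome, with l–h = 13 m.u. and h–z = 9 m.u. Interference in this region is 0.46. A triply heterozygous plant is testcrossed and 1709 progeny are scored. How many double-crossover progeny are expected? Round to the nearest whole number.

11

Map distances give recombination frequencies of 0.130 and 0.090 for the two intervals.
With interference 0.46 (so coincidence = 0.54), expected double-crossover frequency = 0.130 × 0.090 × 0.54 = 0.00632.
Expected number = 0.00632 × 1709 = 10.80 ≈ 11.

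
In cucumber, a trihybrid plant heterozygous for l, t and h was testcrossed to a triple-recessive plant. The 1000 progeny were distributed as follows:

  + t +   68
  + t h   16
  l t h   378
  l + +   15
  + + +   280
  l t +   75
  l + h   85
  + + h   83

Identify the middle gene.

The two most frequent reciprocal classes, l t h and + + +, are the parental types, so the F1 was l t h / + + +.
The two rarest classes, + t h and l + +, are the double crossovers. Comparing them with the parentals, only the l allele has switched, so l is the middle locus and the order is t – l – h.

l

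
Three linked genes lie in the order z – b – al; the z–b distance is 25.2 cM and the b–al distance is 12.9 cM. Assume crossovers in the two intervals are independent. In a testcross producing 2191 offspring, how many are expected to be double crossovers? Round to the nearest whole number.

71

Map distances give recombination frequencies of 0.252 and 0.129 for the two intervals.
With no interference, expected double-crossover frequency = 0.252 × 0.129 = 0.03251.
Expected number = 0.03251 × 2191 = 71.23 ≈ 71.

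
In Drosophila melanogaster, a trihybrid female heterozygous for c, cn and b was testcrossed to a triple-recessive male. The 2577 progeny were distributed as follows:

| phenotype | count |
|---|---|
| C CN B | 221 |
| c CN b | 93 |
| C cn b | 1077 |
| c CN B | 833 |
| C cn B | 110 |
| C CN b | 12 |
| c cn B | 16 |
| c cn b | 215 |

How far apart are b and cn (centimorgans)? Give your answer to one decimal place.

9.0 centimorgans

The two most frequent reciprocal classes, c CN B and C cn b, are the parental types, so the F1 was c CN B / C cn b.
The two rarest classes, c cn B and C CN b, are the double crossovers. Comparing them with the parentals, only the cn allele has switched, so cn is the middle locus and the order is b – cn – c.
Crossovers in the b–cn interval produce the single-crossover classes c CN b and C cn B (93 + 110 = 203) plus the double crossovers (28).
RF(b–cn) = (203 + 28) / 2577 = 231/2577 = 0.0896 → 9.0 centimorgans.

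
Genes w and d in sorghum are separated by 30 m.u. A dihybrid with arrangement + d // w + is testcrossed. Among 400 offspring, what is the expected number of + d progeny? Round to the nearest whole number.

140

A map distance of 30 m.u. corresponds to a recombination frequency of 0.300.
The F1 is + d / w +, so + d is a parental gamete class with expected frequency (1 − r)/2 = 0.700/2 = 0.3500.
Expected number = 0.3500 × 400 = 140.00 ≈ 140.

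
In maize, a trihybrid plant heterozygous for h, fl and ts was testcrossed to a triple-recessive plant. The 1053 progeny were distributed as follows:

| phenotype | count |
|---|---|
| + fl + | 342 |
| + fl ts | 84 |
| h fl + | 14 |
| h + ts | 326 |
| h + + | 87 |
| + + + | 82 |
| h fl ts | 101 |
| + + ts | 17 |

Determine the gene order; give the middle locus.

h

The two most frequent reciprocal classes, h + ts and + fl +, are the parental types, so the F1 was h + ts / + fl +.
The two rarest classes, + + ts and h fl +, are the double crossovers. Comparing them with the parentals, only the h allele has switched, so h is the middle locus and the order is fl – h – ts.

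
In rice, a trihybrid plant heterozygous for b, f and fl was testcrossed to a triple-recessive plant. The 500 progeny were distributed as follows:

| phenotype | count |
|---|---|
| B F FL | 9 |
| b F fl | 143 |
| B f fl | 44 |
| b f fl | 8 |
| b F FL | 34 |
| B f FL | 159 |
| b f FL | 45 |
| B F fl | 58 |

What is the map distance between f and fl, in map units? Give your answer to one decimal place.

19.0 map units

The two most frequent reciprocal classes, b F fl and B f FL, are the parental types, so the F1 was b F fl / B f FL.
The two rarest classes, b f fl and B F FL, are the double crossovers. Comparing them with the parentals, only the f allele has switched, so f is the middle locus and the order is b – f – fl.
Crossovers in the f–fl interval produce the single-crossover classes b F FL and B f fl (34 + 44 = 78) plus the double crossovers (17).
RF(f–fl) = (78 + 17) / 500 = 95/500 = 0.1900 → 19.0 map units.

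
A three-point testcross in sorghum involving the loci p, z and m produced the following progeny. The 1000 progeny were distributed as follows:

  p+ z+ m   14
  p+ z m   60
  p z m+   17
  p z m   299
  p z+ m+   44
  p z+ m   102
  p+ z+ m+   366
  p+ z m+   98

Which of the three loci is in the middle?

The two most frequent reciprocal classes, p+ z+ m+ and p z m, are the parental types, so the F1 was p+ z+ m+ / p z m.
The two rarest classes, p+ z+ m and p z m+, are the double crossovers. Comparing them with the parentals, only the m allele has switched, so m is the middle locus and the order is z – m – p.

m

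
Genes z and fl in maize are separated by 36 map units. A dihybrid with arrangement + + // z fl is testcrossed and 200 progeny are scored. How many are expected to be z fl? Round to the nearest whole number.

A map distance of 36 map units corresponds to a recombination frequency of 0.360.
The F1 is + + / z fl, so z fl is a parental gamete class with expected frequency (1 − r)/2 = 0.640/2 = 0.3200.
Expected number = 0.3200 × 200 = 64.00 ≈ 64.

64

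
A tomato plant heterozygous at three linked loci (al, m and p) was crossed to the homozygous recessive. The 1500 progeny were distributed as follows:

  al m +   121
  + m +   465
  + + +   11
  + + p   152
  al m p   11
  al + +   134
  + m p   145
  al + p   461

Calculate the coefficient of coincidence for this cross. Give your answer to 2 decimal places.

0.37

The two most frequent reciprocal classes, al + p and + m +, are the parental types, so the F1 was al + p / + m +.
The two rarest classes, al m p and + + +, are the double crossovers. Comparing them with the parentals, only the m allele has switched, so m is the middle locus and the order is p – m – al.
p–m: (279 + 22)/1500 = 0.2007; m–al: (273 + 22)/1500 = 0.1967.
Expected DCO frequency = 0.2007 × 0.1967 ≈ 0.03948; observed = 22/1500 ≈ 0.01467.
Coefficient of coincidence = 0.01467/0.03948 ≈ 0.37.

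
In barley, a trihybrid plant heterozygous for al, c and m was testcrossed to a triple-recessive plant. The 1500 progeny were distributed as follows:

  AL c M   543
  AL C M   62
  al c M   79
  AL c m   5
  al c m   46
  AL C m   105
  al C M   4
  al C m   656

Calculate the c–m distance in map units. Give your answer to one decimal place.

The two most frequent reciprocal classes, AL c M and al C m, are the parental types, so the F1 was AL c M / al C m.
The two rarest classes, AL c m and al C M, are the double crossovers. Comparing them with the parentals, only the m allele has switched, so m is the middle locus and the order is al – m – c.
Crossovers in the m–c interval produce the single-crossover classes AL C M and al c m (62 + 46 = 108) plus the double crossovers (9).
RF(m–c) = (108 + 9) / 1500 = 117/1500 = 0.0780 → 7.8 map units.

7.8 map units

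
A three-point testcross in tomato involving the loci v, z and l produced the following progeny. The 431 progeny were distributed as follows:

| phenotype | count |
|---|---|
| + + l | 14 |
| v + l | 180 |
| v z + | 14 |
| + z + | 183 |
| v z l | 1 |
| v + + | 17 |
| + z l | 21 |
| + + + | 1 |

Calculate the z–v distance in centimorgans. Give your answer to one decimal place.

The two most frequent reciprocal classes, v + l and + z +, are the parental types, so the F1 was v + l / + z +.
The two rarest classes, v z l and + + +, are the double crossovers. Comparing them with the parentals, only the z allele has switched, so z is the middle locus and the order is l – z – v.
Crossovers in the z–v interval produce the single-crossover classes + + l and v z + (14 + 14 = 28) plus the double crossovers (2).
RF(z–v) = (28 + 2) / 431 = 30/431 = 0.0696 → 7.0 centimorgans.

7.0 centimorgans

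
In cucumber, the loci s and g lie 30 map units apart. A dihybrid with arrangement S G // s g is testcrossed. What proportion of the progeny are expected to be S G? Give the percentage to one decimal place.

35.0%

A map distance of 30 map units corresponds to a recombination frequency of 0.300.
The F1 is S G / s g, so S G is a parental gamete class with expected frequency (1 − r)/2 = 0.700/2 = 0.3500.
That is 0.3500 = 35.0% of the progeny.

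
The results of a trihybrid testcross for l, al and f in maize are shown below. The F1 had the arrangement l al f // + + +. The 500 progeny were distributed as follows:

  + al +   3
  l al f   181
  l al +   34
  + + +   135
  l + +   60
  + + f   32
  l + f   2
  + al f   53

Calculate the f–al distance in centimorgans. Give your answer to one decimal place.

14.2 centimorgans

The two rarest classes, l + f and + al +, are the double crossovers. Comparing them with the parentals, only the al allele has switched, so al is the middle locus and the order is f – al – l.
Crossovers in the f–al interval produce the single-crossover classes l al + and + + f (34 + 32 = 66) plus the double crossovers (5).
RF(f–al) = (66 + 5) / 500 = 71/500 = 0.1420 → 14.2 centimorgans.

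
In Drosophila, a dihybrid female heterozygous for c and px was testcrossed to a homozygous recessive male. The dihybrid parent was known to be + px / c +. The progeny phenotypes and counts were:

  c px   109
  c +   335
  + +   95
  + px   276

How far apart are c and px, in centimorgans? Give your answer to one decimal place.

The recombinant classes are + + and c px: 95 + 109 = 204.
Recombination frequency = 204/815 = 0.2503 ≈ 25.0%, i.e. 25.0 centimorgans.

25.0 centimorgans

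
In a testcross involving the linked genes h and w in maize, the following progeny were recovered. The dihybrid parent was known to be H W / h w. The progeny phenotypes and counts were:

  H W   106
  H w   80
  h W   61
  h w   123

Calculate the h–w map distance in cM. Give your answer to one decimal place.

38.1 cM

The recombinant classes are H w and h W: 80 + 61 = 141.
Recombination frequency = 141/370 = 0.3811 ≈ 38.1%, i.e. 38.1 cM.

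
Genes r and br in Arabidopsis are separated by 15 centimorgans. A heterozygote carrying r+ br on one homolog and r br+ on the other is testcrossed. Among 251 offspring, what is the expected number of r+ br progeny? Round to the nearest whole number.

107

A map distance of 15 centimorgans corresponds to a recombination frequency of 0.150.
The F1 is r+ br / r br+, so r+ br is a parental gamete class with expected frequency (1 − r)/2 = 0.850/2 = 0.4250.
Expected number = 0.4250 × 251 = 106.67 ≈ 107.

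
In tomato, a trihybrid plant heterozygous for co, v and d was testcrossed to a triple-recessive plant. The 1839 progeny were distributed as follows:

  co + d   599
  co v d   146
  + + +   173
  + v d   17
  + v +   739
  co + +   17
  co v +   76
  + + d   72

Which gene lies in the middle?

The two most frequent reciprocal classes, co + d and + v +, are the parental types, so the F1 was co + d / + v +.
The two rarest classes, co + + and + v d, are the double crossovers. Comparing them with the parentals, only the d allele has switched, so d is the middle locus and the order is co – d – v.

d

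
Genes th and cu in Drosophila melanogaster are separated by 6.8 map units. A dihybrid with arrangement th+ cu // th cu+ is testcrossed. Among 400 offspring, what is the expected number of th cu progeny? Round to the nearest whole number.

A map distance of 6.8 map units corresponds to a recombination frequency of 0.068.
The F1 is th+ cu / th cu+, so th cu is a recombinant gamete class with expected frequency r/2 = 0.068/2 = 0.0340.
Expected number = 0.0340 × 400 = 13.60 ≈ 14.

14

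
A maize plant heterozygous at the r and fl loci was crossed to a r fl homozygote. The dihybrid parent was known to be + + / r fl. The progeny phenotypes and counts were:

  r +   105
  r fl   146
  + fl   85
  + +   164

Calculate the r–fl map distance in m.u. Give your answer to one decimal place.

The recombinant classes are + fl and r +: 85 + 105 = 190.
Recombination frequency = 190/500 = 0.3800 ≈ 38.0%, i.e. 38.0 m.u.

38.0 m.u.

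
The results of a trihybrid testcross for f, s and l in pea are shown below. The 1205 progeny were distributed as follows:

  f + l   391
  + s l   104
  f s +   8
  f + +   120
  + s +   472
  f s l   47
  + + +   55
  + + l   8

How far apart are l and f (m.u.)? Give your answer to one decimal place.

19.9 m.u.

The two most frequent reciprocal classes, f + l and + s +, are the parental types, so the F1 was f + l / + s +.
The two rarest classes, + + l and f s +, are the double crossovers. Comparing them with the parentals, only the f allele has switched, so f is the middle locus and the order is s – f – l.
Crossovers in the f–l interval produce the single-crossover classes f + + and + s l (120 + 104 = 224) plus the double crossovers (16).
RF(f–l) = (224 + 16) / 1205 = 240/1205 = 0.1992 → 19.9 m.u.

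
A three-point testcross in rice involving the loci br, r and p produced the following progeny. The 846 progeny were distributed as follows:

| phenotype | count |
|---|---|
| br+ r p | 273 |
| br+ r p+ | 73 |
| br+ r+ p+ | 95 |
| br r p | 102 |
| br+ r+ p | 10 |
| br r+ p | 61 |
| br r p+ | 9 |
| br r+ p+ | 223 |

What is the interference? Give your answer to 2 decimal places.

The two most frequent reciprocal classes, br+ r p and br r+ p+, are the parental types, so the F1 was br+ r p / br r+ p+.
The two rarest classes, br+ r+ p and br r p+, are the double crossovers. Comparing them with the parentals, only the r allele has switched, so r is the middle locus and the order is br – r – p.
br–r: (197 + 19)/846 = 0.2553; r–p: (134 + 19)/846 = 0.1809.
Expected DCO frequency = 0.2553 × 0.1809 ≈ 0.04618; observed = 19/846 ≈ 0.02246.
Coefficient of coincidence = 0.02246/0.04618 ≈ 0.49; interference = 1 − 0.49 = 0.51.

0.51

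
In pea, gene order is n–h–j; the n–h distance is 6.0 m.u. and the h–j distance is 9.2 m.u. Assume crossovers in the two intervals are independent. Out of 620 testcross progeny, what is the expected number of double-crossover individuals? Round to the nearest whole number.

3

Map distances give recombination frequencies of 0.060 and 0.092 for the two intervals.
With no interference, expected double-crossover frequency = 0.060 × 0.092 = 0.00552.
Expected number = 0.00552 × 620 = 3.42 ≈ 3.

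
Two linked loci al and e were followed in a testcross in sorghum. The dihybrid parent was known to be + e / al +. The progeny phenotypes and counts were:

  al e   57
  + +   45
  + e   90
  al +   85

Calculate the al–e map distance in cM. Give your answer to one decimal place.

36.8 cM

The recombinant classes are + + and al e: 45 + 57 = 102.
Recombination frequency = 102/277 = 0.3682 ≈ 36.8%, i.e. 36.8 cM.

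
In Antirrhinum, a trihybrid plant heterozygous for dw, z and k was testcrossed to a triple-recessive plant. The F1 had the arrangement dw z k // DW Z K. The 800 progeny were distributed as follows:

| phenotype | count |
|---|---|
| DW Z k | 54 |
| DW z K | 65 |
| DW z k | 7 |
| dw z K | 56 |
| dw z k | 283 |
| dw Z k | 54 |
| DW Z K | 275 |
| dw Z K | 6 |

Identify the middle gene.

dw

The two rarest classes, DW z k and dw Z K, are the double crossovers. Comparing them with the parentals, only the dw allele has switched, so dw is the middle locus and the order is k – dw – z.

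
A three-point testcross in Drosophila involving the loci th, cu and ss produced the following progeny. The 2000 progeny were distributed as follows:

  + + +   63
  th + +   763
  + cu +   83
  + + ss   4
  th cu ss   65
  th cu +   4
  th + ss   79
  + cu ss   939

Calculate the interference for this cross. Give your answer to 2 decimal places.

0.31

The two most frequent reciprocal classes, + cu ss and th + +, are the parental types, so the F1 was + cu ss / th + +.
The two rarest classes, + + ss and th cu +, are the double crossovers. Comparing them with the parentals, only the cu allele has switched, so cu is the middle locus and the order is th – cu – ss.
th–cu: (128 + 8)/2000 = 0.0680; cu–ss: (162 + 8)/2000 = 0.0850.
Expected DCO frequency = 0.0680 × 0.0850 ≈ 0.00578; observed = 8/2000 ≈ 0.00400.
Coefficient of coincidence = 0.00400/0.00578 ≈ 0.69; interference = 1 − 0.69 = 0.31.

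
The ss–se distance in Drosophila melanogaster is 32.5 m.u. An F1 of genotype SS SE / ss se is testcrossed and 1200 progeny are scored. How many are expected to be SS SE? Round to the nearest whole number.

A map distance of 32.5 m.u. corresponds to a recombination frequency of 0.325.
The F1 is SS SE / ss se, so SS SE is a parental gamete class with expected frequency (1 − r)/2 = 0.675/2 = 0.3375.
Expected number = 0.3375 × 1200 = 405.00 ≈ 405.

405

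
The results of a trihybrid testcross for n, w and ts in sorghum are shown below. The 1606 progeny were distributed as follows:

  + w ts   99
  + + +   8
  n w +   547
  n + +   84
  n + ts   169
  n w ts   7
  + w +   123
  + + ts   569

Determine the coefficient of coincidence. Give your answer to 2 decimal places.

The two most frequent reciprocal classes, + + ts and n w +, are the parental types, so the F1 was + + ts / n w +.
The two rarest classes, + + + and n w ts, are the double crossovers. Comparing them with the parentals, only the ts allele has switched, so ts is the middle locus and the order is n – ts – w.
n–ts: (292 + 15)/1606 = 0.1912; ts–w: (183 + 15)/1606 = 0.1233.
Expected DCO frequency = 0.1912 × 0.1233 ≈ 0.02357; observed = 15/1606 ≈ 0.00934.
Coefficient of coincidence = 0.00934/0.02357 ≈ 0.40.

0.40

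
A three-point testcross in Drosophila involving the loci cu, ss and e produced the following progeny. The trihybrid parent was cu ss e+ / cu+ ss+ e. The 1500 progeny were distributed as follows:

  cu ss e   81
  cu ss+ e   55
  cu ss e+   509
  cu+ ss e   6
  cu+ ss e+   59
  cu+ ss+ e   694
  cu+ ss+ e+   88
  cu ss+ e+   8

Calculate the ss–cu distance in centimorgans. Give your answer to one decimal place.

The two rarest classes, cu ss+ e+ and cu+ ss e, are the double crossovers. Comparing them with the parentals, only the ss allele has switched, so ss is the middle locus and the order is e – ss – cu.
Crossovers in the ss–cu interval produce the single-crossover classes cu+ ss e+ and cu ss+ e (59 + 55 = 114) plus the double crossovers (14).
RF(ss–cu) = (114 + 14) / 1500 = 128/1500 = 0.0853 → 8.5 centimorgans.

8.5 centimorgans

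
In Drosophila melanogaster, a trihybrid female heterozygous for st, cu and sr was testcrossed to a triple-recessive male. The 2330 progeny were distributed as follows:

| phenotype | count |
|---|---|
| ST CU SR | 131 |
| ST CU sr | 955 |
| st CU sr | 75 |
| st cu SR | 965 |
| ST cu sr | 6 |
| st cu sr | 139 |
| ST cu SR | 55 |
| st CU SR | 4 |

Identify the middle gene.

cu

The two most frequent reciprocal classes, ST CU sr and st cu SR, are the parental types, so the F1 was ST CU sr / st cu SR.
The two rarest classes, ST cu sr and st CU SR, are the double crossovers. Comparing them with the parentals, only the cu allele has switched, so cu is the middle locus and the order is sr – cu – st.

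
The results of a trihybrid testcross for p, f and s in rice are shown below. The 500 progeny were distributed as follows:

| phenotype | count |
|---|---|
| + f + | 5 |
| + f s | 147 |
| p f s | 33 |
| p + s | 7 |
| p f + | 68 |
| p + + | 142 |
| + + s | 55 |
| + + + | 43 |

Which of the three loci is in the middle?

The two most frequent reciprocal classes, p + + and + f s, are the parental types, so the F1 was p + + / + f s.
The two rarest classes, p + s and + f +, are the double crossovers. Comparing them with the parentals, only the s allele has switched, so s is the middle locus and the order is f – s – p.

s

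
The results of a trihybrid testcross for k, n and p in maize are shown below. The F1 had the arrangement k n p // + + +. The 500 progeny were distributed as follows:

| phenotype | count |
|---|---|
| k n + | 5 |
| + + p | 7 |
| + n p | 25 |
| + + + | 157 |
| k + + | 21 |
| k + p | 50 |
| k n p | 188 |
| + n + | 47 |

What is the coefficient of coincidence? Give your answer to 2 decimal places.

The two rarest classes, k n + and + + p, are the double crossovers. Comparing them with the parentals, only the p allele has switched, so p is the middle locus and the order is k – p – n.
k–p: (46 + 12)/500 = 0.1160; p–n: (97 + 12)/500 = 0.2180.
Expected DCO frequency = 0.1160 × 0.2180 ≈ 0.02529; observed = 12/500 ≈ 0.02400.
Coefficient of coincidence = 0.02400/0.02529 ≈ 0.95.

0.95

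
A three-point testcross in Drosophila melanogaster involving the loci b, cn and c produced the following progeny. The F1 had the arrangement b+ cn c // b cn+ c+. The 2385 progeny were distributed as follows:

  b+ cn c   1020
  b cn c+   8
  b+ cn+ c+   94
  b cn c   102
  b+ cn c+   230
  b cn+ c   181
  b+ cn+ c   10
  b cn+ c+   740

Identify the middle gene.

cn

The two rarest classes, b+ cn+ c and b cn c+, are the double crossovers. Comparing them with the parentals, only the cn allele has switched, so cn is the middle locus and the order is b – cn – c.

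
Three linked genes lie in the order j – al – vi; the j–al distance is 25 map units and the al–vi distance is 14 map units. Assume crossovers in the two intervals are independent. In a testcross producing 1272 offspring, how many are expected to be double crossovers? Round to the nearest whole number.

Map distances give recombination frequencies of 0.250 and 0.140 for the two intervals.
With no interference, expected double-crossover frequency = 0.250 × 0.140 = 0.03500.
Expected number = 0.03500 × 1272 = 44.52 ≈ 45.

45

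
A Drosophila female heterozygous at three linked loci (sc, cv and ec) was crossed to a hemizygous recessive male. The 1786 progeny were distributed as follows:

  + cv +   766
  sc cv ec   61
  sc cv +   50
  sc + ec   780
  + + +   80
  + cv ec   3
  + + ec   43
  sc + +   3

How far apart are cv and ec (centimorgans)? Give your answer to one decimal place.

The two most frequent reciprocal classes, + cv + and sc + ec, are the parental types, so the F1 was + cv + / sc + ec.
The two rarest classes, + cv ec and sc + +, are the double crossovers. Comparing them with the parentals, only the ec allele has switched, so ec is the middle locus and the order is cv – ec – sc.
Crossovers in the cv–ec interval produce the single-crossover classes + + + and sc cv ec (80 + 61 = 141) plus the double crossovers (6).
RF(cv–ec) = (141 + 6) / 1786 = 147/1786 = 0.0823 → 8.2 centimorgans.

8.2 centimorgans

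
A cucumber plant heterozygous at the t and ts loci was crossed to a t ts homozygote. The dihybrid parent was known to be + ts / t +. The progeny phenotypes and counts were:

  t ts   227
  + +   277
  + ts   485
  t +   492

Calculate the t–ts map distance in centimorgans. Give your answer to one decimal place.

34.0 centimorgans

The recombinant classes are + + and t ts: 277 + 227 = 504.
Recombination frequency = 504/1481 = 0.3403 ≈ 34.0%, i.e. 34.0 centimorgans.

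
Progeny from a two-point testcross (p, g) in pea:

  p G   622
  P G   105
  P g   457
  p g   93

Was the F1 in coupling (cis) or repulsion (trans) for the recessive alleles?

The two most frequent classes are P g (457) and p G (622); these are the parental (non-recombinant) types.
So the F1 carried P g on one chromosome and p G on the other — the recessive alleles are on opposite chromosomes (trans / repulsion).

trans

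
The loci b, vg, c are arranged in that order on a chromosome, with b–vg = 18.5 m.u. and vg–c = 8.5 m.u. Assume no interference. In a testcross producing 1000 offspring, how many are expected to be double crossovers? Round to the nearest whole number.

16

Map distances give recombination frequencies of 0.185 and 0.085 for the two intervals.
With no interference, expected double-crossover frequency = 0.185 × 0.085 = 0.01572.
Expected number = 0.01572 × 1000 = 15.72 ≈ 16.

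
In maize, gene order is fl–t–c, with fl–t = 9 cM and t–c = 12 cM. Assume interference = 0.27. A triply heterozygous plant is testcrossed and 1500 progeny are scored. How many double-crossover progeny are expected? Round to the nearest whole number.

Map distances give recombination frequencies of 0.090 and 0.120 for the two intervals.
With interference 0.27 (so coincidence = 0.73), expected double-crossover frequency = 0.090 × 0.120 × 0.73 = 0.00788.
Expected number = 0.00788 × 1500 = 11.83 ≈ 12.

12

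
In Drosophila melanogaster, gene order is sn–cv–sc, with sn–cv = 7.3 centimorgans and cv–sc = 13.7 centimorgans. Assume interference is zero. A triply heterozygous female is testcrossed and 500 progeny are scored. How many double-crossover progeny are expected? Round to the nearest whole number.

Map distances give recombination frequencies of 0.073 and 0.137 for the two intervals.
With no interference, expected double-crossover frequency = 0.073 × 0.137 = 0.01000.
Expected number = 0.01000 × 500 = 5.00 ≈ 5.

5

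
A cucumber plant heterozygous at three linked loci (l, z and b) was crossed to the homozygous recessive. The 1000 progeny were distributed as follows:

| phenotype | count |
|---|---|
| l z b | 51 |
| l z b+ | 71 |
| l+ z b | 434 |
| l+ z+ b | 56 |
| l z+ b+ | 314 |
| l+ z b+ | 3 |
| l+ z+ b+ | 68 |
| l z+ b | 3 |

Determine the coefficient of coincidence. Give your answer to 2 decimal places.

The two most frequent reciprocal classes, l+ z b and l z+ b+, are the parental types, so the F1 was l+ z b / l z+ b+.
The two rarest classes, l+ z b+ and l z+ b, are the double crossovers. Comparing them with the parentals, only the b allele has switched, so b is the middle locus and the order is l – b – z.
l–b: (119 + 6)/1000 = 0.1250; b–z: (127 + 6)/1000 = 0.1330.
Expected DCO frequency = 0.1250 × 0.1330 ≈ 0.01663; observed = 6/1000 ≈ 0.00600.
Coefficient of coincidence = 0.00600/0.01663 ≈ 0.36.

0.36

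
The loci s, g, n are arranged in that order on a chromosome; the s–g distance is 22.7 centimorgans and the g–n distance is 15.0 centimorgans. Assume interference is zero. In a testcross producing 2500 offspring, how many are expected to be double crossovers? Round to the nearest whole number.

85

Map distances give recombination frequencies of 0.227 and 0.150 for the two intervals.
With no interference, expected double-crossover frequency = 0.227 × 0.150 = 0.03405.
Expected number = 0.03405 × 2500 = 85.12 ≈ 85.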